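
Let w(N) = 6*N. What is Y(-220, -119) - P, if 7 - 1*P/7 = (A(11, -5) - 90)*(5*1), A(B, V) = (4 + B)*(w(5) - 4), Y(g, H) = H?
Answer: 10332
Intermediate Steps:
A(B, V) = 104 + 26*B (A(B, V) = (4 + B)*(6*5 - 4) = (4 + B)*(30 - 4) = (4 + B)*26 = 104 + 26*B)
P = -10451 (P = 49 - 7*((104 + 26*11) - 90)*5*1 = 49 - 7*((104 + 286) - 90)*5 = 49 - 7*(390 - 90)*5 = 49 - 2100*5 = 49 - 7*1500 = 49 - 10500 = -10451)
Y(-220, -119) - P = -119 - 1*(-10451) = -119 + 10451 = 10332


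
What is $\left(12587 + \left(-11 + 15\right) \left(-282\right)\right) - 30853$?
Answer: $-19394$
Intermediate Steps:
$\left(12587 + \left(-11 + 15\right) \left(-282\right)\right) - 30853 = \left(12587 + 4 \left(-282\right)\right) - 30853 = \left(12587 - 1128\right) - 30853 = 11459 - 30853 = -19394$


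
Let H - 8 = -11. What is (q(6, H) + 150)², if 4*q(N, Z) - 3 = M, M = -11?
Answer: 21904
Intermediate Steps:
H = -3 (H = 8 - 11 = -3)
q(N, Z) = -2 (q(N, Z) = ¾ + (¼)*(-11) = ¾ - 11/4 = -2)
(q(6, H) + 150)² = (-2 + 150)² = 148² = 21904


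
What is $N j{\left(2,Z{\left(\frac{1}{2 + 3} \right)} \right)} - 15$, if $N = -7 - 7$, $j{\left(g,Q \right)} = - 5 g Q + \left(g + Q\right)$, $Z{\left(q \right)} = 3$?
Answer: $335$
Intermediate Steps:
$j{\left(g,Q \right)} = Q + g - 5 Q g$ ($j{\left(g,Q \right)} = - 5 Q g + \left(Q + g\right) = Q + g - 5 Q g$)
$N = -14$ ($N = -7 - 7 = -14$)
$N j{\left(2,Z{\left(\frac{1}{2 + 3} \right)} \right)} - 15 = - 14 \left(3 + 2 - 15 \cdot 2\right) - 15 = - 14 \left(3 + 2 - 30\right) - 15 = \left(-14\right) \left(-25\right) - 15 = 350 - 15 = 335$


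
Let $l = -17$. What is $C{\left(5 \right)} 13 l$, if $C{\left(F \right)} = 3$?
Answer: $-663$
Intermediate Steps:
$C{\left(5 \right)} 13 l = 3 \cdot 13 \left(-17\right) = 39 \left(-17\right) = -663$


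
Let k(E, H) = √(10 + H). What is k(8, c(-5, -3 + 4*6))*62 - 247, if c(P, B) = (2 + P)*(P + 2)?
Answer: -247 + 62*√19 ≈ 23.252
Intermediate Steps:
c(P, B) = (2 + P)² (c(P, B) = (2 + P)*(2 + P) = (2 + P)²)
k(8, c(-5, -3 + 4*6))*62 - 247 = √(10 + (2 - 5)²)*62 - 247 = √(10 + (-3)²)*62 - 247 = √(10 + 9)*62 - 247 = √19*62 - 247 = 62*√19 - 247 = -247 + 62*√19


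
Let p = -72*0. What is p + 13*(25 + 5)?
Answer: 390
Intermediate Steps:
p = 0
p + 13*(25 + 5) = 0 + 13*(25 + 5) = 0 + 13*30 = 0 + 390 = 390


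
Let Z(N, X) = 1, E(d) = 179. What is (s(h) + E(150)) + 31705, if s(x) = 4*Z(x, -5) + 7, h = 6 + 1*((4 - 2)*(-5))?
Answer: 31895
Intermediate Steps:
h = -4 (h = 6 + 1*(2*(-5)) = 6 + 1*(-10) = 6 - 10 = -4)
s(x) = 11 (s(x) = 4*1 + 7 = 4 + 7 = 11)
(s(h) + E(150)) + 31705 = (11 + 179) + 31705 = 190 + 31705 = 31895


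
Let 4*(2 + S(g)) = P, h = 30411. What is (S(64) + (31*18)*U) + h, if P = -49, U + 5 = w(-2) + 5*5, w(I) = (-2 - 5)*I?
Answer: 197475/4 ≈ 49369.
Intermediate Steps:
w(I) = -7*I
U = 34 (U = -5 + (-7*(-2) + 5*5) = -5 + (14 + 25) = -5 + 39 = 34)
S(g) = -57/4 (S(g) = -2 + (¼)*(-49) = -2 - 49/4 = -57/4)
(S(64) + (31*18)*U) + h = (-57/4 + (31*18)*34) + 30411 = (-57/4 + 558*34) + 30411 = (-57/4 + 18972) + 30411 = 75831/4 + 30411 = 197475/4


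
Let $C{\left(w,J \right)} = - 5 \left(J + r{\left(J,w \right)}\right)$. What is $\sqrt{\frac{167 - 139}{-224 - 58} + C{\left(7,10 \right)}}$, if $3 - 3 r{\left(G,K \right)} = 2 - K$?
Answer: $\frac{4 i \sqrt{78819}}{141} \approx 7.9645 i$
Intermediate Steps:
$r{\left(G,K \right)} = \frac{1}{3} + \frac{K}{3}$ ($r{\left(G,K \right)} = 1 - \frac{2 - K}{3} = 1 + \left(- \frac{2}{3} + \frac{K}{3}\right) = \frac{1}{3} + \frac{K}{3}$)
$C{\left(w,J \right)} = - \frac{5}{3} - 5 J - \frac{5 w}{3}$ ($C{\left(w,J \right)} = - 5 \left(J + \left(\frac{1}{3} + \frac{w}{3}\right)\right) = - 5 \left(\frac{1}{3} + J + \frac{w}{3}\right) = - \frac{5}{3} - 5 J - \frac{5 w}{3}$)
$\sqrt{\frac{167 - 139}{-224 - 58} + C{\left(7,10 \right)}} = \sqrt{\frac{167 - 139}{-224 - 58} - \frac{190}{3}} = \sqrt{\frac{28}{-282} - \frac{190}{3}} = \sqrt{28 \left(- \frac{1}{282}\right) - \frac{190}{3}} = \sqrt{- \frac{14}{141} - \frac{190}{3}} = \sqrt{- \frac{8944}{141}} = \frac{4 i \sqrt{78819}}{141}$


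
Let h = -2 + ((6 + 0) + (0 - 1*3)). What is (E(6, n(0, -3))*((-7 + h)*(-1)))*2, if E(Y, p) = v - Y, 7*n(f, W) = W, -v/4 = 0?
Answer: -72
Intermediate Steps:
v = 0 (v = -4*0 = 0)
n(f, W) = W/7
h = 1 (h = -2 + (6 + (0 - 3)) = -2 + (6 - 3) = -2 + 3 = 1)
E(Y, p) = -Y (E(Y, p) = 0 - Y = -Y)
(E(6, n(0, -3))*((-7 + h)*(-1)))*2 = ((-1*6)*((-7 + 1)*(-1)))*2 = -(-36)*(-1)*2 = -6*6*2 = -36*2 = -72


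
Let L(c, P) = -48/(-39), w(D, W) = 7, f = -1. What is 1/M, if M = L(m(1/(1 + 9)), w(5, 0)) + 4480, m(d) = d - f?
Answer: 13/58256 ≈ 0.00022315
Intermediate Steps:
m(d) = 1 + d (m(d) = d - 1*(-1) = d + 1 = 1 + d)
L(c, P) = 16/13 (L(c, P) = -48*(-1/39) = 16/13)
M = 58256/13 (M = 16/13 + 4480 = 58256/13 ≈ 4481.2)
1/M = 1/(58256/13) = 13/58256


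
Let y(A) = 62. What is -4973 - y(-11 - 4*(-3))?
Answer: -5035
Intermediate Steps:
-4973 - y(-11 - 4*(-3)) = -4973 - 1*62 = -4973 - 62 = -5035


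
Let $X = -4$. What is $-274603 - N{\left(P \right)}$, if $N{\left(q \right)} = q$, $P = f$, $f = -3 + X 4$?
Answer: $-274584$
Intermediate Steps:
$f = -19$ ($f = -3 - 16 = -19$)
$P = -19$
$-274603 - N{\left(P \right)} = -274603 - -19 = -274603 + 19 = -274584$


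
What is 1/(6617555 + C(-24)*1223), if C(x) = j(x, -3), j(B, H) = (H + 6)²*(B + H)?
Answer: 1/6320366 ≈ 1.5822e-7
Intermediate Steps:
j(B, H) = (6 + H)²*(B + H)
C(x) = -27 + 9*x (C(x) = (6 - 3)²*(x - 3) = 3²*(-3 + x) = 9*(-3 + x) = -27 + 9*x)
1/(6617555 + C(-24)*1223) = 1/(6617555 + (-27 + 9*(-24))*1223) = 1/(6617555 + (-27 - 216)*1223) = 1/(6617555 - 243*1223) = 1/(6617555 - 297189) = 1/6320366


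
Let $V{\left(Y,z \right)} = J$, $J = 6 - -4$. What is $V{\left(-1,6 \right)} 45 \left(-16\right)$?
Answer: $-7200$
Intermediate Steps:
$J = 10$ ($J = 6 + 4 = 10$)
$V{\left(Y,z \right)} = 10$
$V{\left(-1,6 \right)} 45 \left(-16\right) = 10 \cdot 45 \left(-16\right) = 450 \left(-16\right) = -7200$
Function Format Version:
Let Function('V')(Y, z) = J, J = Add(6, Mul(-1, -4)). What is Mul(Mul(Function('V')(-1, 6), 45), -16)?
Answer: -7200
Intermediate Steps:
J = 10 (J = Add(6, 4) = 10)
Function('V')(Y, z) = 10
Mul(Mul(Function('V')(-1, 6), 45), -16) = Mul(Mul(10, 45), -16) = Mul(450, -16) = -7200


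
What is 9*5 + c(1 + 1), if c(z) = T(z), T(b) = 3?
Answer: 48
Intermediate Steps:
c(z) = 3
9*5 + c(1 + 1) = 9*5 + 3 = 45 + 3 = 48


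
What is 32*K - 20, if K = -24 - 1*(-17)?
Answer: -244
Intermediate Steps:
K = -7 (K = -24 + 17 = -7)
32*K - 20 = 32*(-7) - 20 = -224 - 20 = -244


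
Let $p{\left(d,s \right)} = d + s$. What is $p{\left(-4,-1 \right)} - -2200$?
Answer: $2195$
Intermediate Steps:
$p{\left(-4,-1 \right)} - -2200 = \left(-4 - 1\right) - -2200 = -5 + 2200 = 2195$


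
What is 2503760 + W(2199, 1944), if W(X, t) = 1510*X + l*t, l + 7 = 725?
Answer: 7220042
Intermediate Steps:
l = 718 (l = -7 + 725 = 718)
W(X, t) = 718*t + 1510*X (W(X, t) = 1510*X + 718*t = 718*t + 1510*X)
2503760 + W(2199, 1944) = 2503760 + (718*1944 + 1510*2199) = 2503760 + (1395792 + 3320490) = 2503760 + 4716282 = 7220042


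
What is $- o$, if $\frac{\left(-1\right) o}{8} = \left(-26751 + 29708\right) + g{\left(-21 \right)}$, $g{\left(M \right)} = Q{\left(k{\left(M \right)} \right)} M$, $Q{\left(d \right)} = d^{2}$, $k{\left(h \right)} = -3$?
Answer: $22144$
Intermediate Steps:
$g{\left(M \right)} = 9 M$ ($g{\left(M \right)} = \left(-3\right)^{2} M = 9 M$)
$o = -22144$ ($o = - 8 \left(\left(-26751 + 29708\right) + 9 \left(-21\right)\right) = - 8 \left(2957 - 189\right) = \left(-8\right) 2768 = -22144$)
$- o = \left(-1\right) \left(-22144\right) = 22144$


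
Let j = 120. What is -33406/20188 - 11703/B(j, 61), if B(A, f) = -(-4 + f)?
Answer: 39059337/191786 ≈ 203.66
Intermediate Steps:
B(A, f) = 4 - f
-33406/20188 - 11703/B(j, 61) = -33406/20188 - 11703/(4 - 1*61) = -33406*1/20188 - 11703/(4 - 61) = -16703/10094 - 11703/(-57) = -16703/10094 - 11703*(-1/57) = -16703/10094 + 3901/19 = 39059337/191786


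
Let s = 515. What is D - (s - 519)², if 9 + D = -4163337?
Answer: -4163362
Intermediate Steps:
D = -4163346 (D = -9 - 4163337 = -4163346)
D - (s - 519)² = -4163346 - (515 - 519)² = -4163346 - 1*(-4)² = -4163346 - 1*16 = -4163346 - 16 = -4163362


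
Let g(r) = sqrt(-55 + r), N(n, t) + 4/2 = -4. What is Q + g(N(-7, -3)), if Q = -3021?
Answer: -3021 + I*sqrt(61) ≈ -3021.0 + 7.8102*I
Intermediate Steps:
N(n, t) = -6 (N(n, t) = -2 - 4 = -6)
Q + g(N(-7, -3)) = -3021 + sqrt(-55 - 6) = -3021 + sqrt(-61) = -3021 + I*sqrt(61)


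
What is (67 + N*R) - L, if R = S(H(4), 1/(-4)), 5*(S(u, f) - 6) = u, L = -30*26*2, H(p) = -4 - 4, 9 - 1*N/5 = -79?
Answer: 3563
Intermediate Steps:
N = 440 (N = 45 - 5*(-79) = 45 + 395 = 440)
H(p) = -8
L = -1560 (L = -780*2 = -1560)
S(u, f) = 6 + u/5
R = 22/5 (R = 6 + (⅕)*(-8) = 6 - 8/5 = 22/5 ≈ 4.4000)
(67 + N*R) - L = (67 + 440*(22/5)) - 1*(-1560) = (67 + 1936) + 1560 = 2003 + 1560 = 3563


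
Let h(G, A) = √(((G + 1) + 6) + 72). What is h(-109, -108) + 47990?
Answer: 47990 + I*√30 ≈ 47990.0 + 5.4772*I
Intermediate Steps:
h(G, A) = √(79 + G) (h(G, A) = √(((1 + G) + 6) + 72) = √((7 + G) + 72) = √(79 + G))
h(-109, -108) + 47990 = √(79 - 109) + 47990 = √(-30) + 47990 = I*√30 + 47990 = 47990 + I*√30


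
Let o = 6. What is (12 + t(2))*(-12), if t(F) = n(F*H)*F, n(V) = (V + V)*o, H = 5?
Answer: -3024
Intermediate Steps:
n(V) = 12*V (n(V) = (V + V)*6 = (2*V)*6 = 12*V)
t(F) = 60*F² (t(F) = (12*(F*5))*F = (12*(5*F))*F = (60*F)*F = 60*F²)
(12 + t(2))*(-12) = (12 + 60*2²)*(-12) = (12 + 60*4)*(-12) = (12 + 240)*(-12) = 252*(-12) = -3024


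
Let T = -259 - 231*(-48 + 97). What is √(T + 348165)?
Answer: √336587 ≈ 580.16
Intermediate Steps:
T = -11578 (T = -259 - 231*49 = -259 - 11319 = -11578)
√(T + 348165) = √(-11578 + 348165) = √336587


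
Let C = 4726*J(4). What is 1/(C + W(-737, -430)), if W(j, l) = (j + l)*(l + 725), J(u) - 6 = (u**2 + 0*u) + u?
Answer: -1/221389 ≈ -4.5169e-6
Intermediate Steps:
J(u) = 6 + u + u**2 (J(u) = 6 + ((u**2 + 0*u) + u) = 6 + ((u**2 + 0) + u) = 6 + (u**2 + u) = 6 + (u + u**2) = 6 + u + u**2)
W(j, l) = (725 + l)*(j + l) (W(j, l) = (j + l)*(725 + l) = (725 + l)*(j + l))
C = 122876 (C = 4726*(6 + 4 + 4**2) = 4726*(6 + 4 + 16) = 4726*26 = 122876)
1/(C + W(-737, -430)) = 1/(122876 + ((-430)**2 + 725*(-737) + 725*(-430) - 737*(-430))) = 1/(122876 + (184900 - 534325 - 311750 + 316910)) = 1/(122876 - 344265) = 1/(-221389) = -1/221389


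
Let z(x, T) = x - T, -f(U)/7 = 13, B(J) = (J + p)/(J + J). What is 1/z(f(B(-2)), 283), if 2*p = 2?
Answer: -1/374 ≈ -0.0026738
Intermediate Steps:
p = 1 (p = (½)*2 = 1)
B(J) = (1 + J)/(2*J) (B(J) = (J + 1)/(J + J) = (1 + J)/((2*J)) = (1 + J)*(1/(2*J)) = (1 + J)/(2*J))
f(U) = -91 (f(U) = -7*13 = -91)
1/z(f(B(-2)), 283) = 1/(-91 - 1*283) = 1/(-91 - 283) = 1/(-374) = -1/374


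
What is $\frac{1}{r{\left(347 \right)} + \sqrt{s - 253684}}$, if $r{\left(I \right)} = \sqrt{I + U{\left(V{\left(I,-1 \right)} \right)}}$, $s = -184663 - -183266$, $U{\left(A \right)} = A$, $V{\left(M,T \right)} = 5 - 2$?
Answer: $\frac{1}{5 \sqrt{14} + i \sqrt{255081}} \approx 7.3242 \cdot 10^{-5} - 0.0019773 i$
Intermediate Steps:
$V{\left(M,T \right)} = 3$
$s = -1397$ ($s = -184663 + 183266 = -1397$)
$r{\left(I \right)} = \sqrt{3 + I}$ ($r{\left(I \right)} = \sqrt{I + 3} = \sqrt{3 + I}$)
$\frac{1}{r{\left(347 \right)} + \sqrt{s - 253684}} = \frac{1}{\sqrt{3 + 347} + \sqrt{-1397 - 253684}} = \frac{1}{\sqrt{350} + \sqrt{-255081}} = \frac{1}{5 \sqrt{14} + i \sqrt{255081}}$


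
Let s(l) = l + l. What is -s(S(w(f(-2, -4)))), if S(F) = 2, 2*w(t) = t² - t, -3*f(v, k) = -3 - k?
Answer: -4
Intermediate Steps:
f(v, k) = 1 + k/3 (f(v, k) = -(-3 - k)/3 = 1 + k/3)
w(t) = t²/2 - t/2 (w(t) = (t² - t)/2 = t²/2 - t/2)
s(l) = 2*l
-s(S(w(f(-2, -4)))) = -2*2 = -1*4 = -4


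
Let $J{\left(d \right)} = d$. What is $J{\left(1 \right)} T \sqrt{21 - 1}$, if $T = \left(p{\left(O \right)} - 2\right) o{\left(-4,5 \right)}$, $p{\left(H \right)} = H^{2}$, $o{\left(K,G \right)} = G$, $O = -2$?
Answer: $20 \sqrt{5} \approx 44.721$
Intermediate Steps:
$T = 10$ ($T = \left(\left(-2\right)^{2} - 2\right) 5 = \left(4 - 2\right) 5 = 2 \cdot 5 = 10$)
$J{\left(1 \right)} T \sqrt{21 - 1} = 1 \cdot 10 \sqrt{21 - 1} = 10 \sqrt{20} = 10 \cdot 2 \sqrt{5} = 20 \sqrt{5}$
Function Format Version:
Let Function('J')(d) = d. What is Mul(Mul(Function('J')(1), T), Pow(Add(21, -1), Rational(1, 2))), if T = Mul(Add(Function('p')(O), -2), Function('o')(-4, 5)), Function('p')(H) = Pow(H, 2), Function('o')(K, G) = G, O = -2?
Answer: Mul(20, Pow(5, Rational(1, 2))) ≈ 44.721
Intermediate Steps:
T = 10 (T = Mul(Add(Pow(-2, 2), -2), 5) = Mul(Add(4, -2), 5) = Mul(2, 5) = 10)
Mul(Mul(Function('J')(1), T), Pow(Add(21, -1), Rational(1, 2))) = Mul(Mul(1, 10), Pow(Add(21, -1), Rational(1, 2))) = Mul(10, Pow(20, Rational(1, 2))) = Mul(10, Mul(2, Pow(5, Rational(1, 2)))) = Mul(20, Pow(5, Rational(1, 2)))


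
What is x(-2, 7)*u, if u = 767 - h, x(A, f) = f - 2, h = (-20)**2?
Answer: 1835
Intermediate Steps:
h = 400
x(A, f) = -2 + f
u = 367 (u = 767 - 1*400 = 767 - 400 = 367)
x(-2, 7)*u = (-2 + 7)*367 = 5*367 = 1835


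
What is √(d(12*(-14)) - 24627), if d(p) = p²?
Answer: √3597 ≈ 59.975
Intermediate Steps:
√(d(12*(-14)) - 24627) = √((12*(-14))² - 24627) = √((-168)² - 24627) = √(28224 - 24627) = √3597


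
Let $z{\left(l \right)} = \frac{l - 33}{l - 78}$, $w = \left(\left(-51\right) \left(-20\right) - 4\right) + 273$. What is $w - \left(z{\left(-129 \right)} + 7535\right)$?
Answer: $- \frac{143676}{23} \approx -6246.8$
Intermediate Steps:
$w = 1289$ ($w = \left(1020 - 4\right) + 273 = 1016 + 273 = 1289$)
$z{\left(l \right)} = \frac{-33 + l}{-78 + l}$
$w - \left(z{\left(-129 \right)} + 7535\right) = 1289 - \left(\frac{-33 - 129}{-78 - 129} + 7535\right) = 1289 - \left(\frac{1}{-207} \left(-162\right) + 7535\right) = 1289 - \left(\left(- \frac{1}{207}\right) \left(-162\right) + 7535\right) = 1289 - \left(\frac{18}{23} + 7535\right) = 1289 - \frac{173323}{23} = - \frac{143676}{23}$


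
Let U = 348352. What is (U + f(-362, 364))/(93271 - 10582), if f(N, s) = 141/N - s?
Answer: 41990505/9977806 ≈ 4.2084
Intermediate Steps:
f(N, s) = -s + 141/N
(U + f(-362, 364))/(93271 - 10582) = (348352 + (-1*364 + 141/(-362)))/(93271 - 10582) = (348352 + (-364 + 141*(-1/362)))/82689 = (348352 + (-364 - 141/362))*(1/82689) = (348352 - 131909/362)*(1/82689) = (125971515/362)*(1/82689) = 41990505/9977806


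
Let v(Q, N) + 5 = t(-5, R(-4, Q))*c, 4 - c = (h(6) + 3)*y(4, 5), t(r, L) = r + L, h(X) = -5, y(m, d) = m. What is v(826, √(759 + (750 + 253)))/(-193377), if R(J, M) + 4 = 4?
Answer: 65/193377 ≈ 0.00033613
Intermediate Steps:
R(J, M) = 0 (R(J, M) = -4 + 4 = 0)
t(r, L) = L + r
c = 12 (c = 4 - (-5 + 3)*4 = 4 - (-2)*4 = 4 - 1*(-8) = 4 + 8 = 12)
v(Q, N) = -65 (v(Q, N) = -5 + (0 - 5)*12 = -5 - 5*12 = -5 - 60 = -65)
v(826, √(759 + (750 + 253)))/(-193377) = -65/(-193377) = -65*(-1/193377) = 65/193377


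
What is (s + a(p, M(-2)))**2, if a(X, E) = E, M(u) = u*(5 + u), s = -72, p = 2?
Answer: 6084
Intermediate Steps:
(s + a(p, M(-2)))**2 = (-72 - 2*(5 - 2))**2 = (-72 - 2*3)**2 = (-72 - 6)**2 = (-78)**2 = 6084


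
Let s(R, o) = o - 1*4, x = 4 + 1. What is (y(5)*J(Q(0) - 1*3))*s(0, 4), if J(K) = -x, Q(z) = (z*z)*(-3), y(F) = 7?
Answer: 0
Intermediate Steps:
x = 5
Q(z) = -3*z² (Q(z) = z²*(-3) = -3*z²)
J(K) = -5 (J(K) = -1*5 = -5)
s(R, o) = -4 + o (s(R, o) = o - 4 = -4 + o)
(y(5)*J(Q(0) - 1*3))*s(0, 4) = (7*(-5))*(-4 + 4) = -35*0 = 0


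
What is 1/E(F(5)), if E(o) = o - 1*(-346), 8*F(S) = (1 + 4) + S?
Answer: 4/1389 ≈ 0.0028798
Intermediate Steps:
F(S) = 5/8 + S/8 (F(S) = ((1 + 4) + S)/8 = (5 + S)/8 = 5/8 + S/8)
E(o) = 346 + o (E(o) = o + 346 = 346 + o)
1/E(F(5)) = 1/(346 + (5/8 + (1/8)*5)) = 1/(346 + (5/8 + 5/8)) = 1/(346 + 5/4) = 1/(1389/4) = 4/1389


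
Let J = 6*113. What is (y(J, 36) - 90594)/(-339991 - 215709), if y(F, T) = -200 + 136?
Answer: 45329/277850 ≈ 0.16314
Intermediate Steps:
J = 678
y(F, T) = -64
(y(J, 36) - 90594)/(-339991 - 215709) = (-64 - 90594)/(-339991 - 215709) = -90658/(-555700) = -90658*(-1/555700) = 45329/277850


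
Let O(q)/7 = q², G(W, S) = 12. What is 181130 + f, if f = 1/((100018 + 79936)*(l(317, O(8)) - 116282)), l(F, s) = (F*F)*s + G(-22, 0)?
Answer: 1463609885478592041/8080438831108 ≈ 1.8113e+5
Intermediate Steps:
O(q) = 7*q²
l(F, s) = 12 + s*F² (l(F, s) = (F*F)*s + 12 = F²*s + 12 = s*F² + 12 = 12 + s*F²)
f = 1/8080438831108 (f = 1/((100018 + 79936)*((12 + (7*8²)*317²) - 116282)) = 1/(179954*((12 + (7*64)*100489) - 116282)) = 1/(179954*((12 + 448*100489) - 116282)) = 1/(179954*((12 + 45019072) - 116282)) = 1/(179954*(45019084 - 116282)) = 1/(179954*44902802) = 1/8080438831108 ≈ 1.2376e-13)
181130 + f = 181130 + 1/8080438831108 = 1463609885478592041/8080438831108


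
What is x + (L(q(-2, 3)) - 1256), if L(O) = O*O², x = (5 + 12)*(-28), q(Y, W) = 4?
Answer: -1668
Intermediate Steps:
x = -476 (x = 17*(-28) = -476)
L(O) = O³
x + (L(q(-2, 3)) - 1256) = -476 + (4³ - 1256) = -476 + (64 - 1256) = -476 - 1192 = -1668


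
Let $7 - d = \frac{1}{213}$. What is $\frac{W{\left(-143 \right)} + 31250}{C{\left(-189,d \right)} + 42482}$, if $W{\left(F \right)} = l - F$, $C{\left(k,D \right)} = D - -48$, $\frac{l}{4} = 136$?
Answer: $\frac{6802581}{9060380} \approx 0.7508$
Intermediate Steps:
$l = 544$ ($l = 4 \cdot 136 = 544$)
$d = \frac{1490}{213}$ ($d = 7 - \frac{1}{213} = \frac{1490}{213} \approx 6.9953$)
$C{\left(k,D \right)} = 48 + D$ ($C{\left(k,D \right)} = D + 48 = 48 + D$)
$W{\left(F \right)} = 544 - F$
$\frac{W{\left(-143 \right)} + 31250}{C{\left(-189,d \right)} + 42482} = \frac{\left(544 - -143\right) + 31250}{\left(48 + \frac{1490}{213}\right) + 42482} = \frac{\left(544 + 143\right) + 31250}{\frac{11714}{213} + 42482} = \frac{687 + 31250}{\frac{9060380}{213}} = 31937 \cdot \frac{213}{9060380} = \frac{6802581}{9060380}$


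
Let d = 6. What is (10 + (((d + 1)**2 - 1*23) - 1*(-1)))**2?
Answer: 1369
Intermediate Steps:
(10 + (((d + 1)**2 - 1*23) - 1*(-1)))**2 = (10 + (((6 + 1)**2 - 1*23) - 1*(-1)))**2 = (10 + ((7**2 - 23) + 1))**2 = (10 + ((49 - 23) + 1))**2 = (10 + (26 + 1))**2 = (10 + 27)**2 = 37**2 = 1369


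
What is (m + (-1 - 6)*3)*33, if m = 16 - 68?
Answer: -2409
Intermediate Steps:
m = -52
(m + (-1 - 6)*3)*33 = (-52 + (-1 - 6)*3)*33 = (-52 - 7*3)*33 = (-52 - 21)*33 = -73*33 = -2409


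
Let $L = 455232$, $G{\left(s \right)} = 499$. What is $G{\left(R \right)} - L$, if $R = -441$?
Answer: $-454733$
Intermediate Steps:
$G{\left(R \right)} - L = 499 - 455232 = -454733$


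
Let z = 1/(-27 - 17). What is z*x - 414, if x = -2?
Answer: -9107/22 ≈ -413.95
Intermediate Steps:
z = -1/44 (z = 1/(-44) = -1/44 ≈ -0.022727)
z*x - 414 = -1/44*(-2) - 414 = 1/22 - 414 = -9107/22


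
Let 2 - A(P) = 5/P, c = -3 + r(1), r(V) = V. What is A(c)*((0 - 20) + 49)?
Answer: 261/2 ≈ 130.50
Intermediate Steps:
c = -2 (c = -3 + 1 = -2)
A(P) = 2 - 5/P
A(c)*((0 - 20) + 49) = (2 - 5/(-2))*((0 - 20) + 49) = (2 - 5*(-½))*(-20 + 49) = (2 + 5/2)*29 = (9/2)*29 = 261/2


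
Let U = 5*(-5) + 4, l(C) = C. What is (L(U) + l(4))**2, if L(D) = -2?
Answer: 4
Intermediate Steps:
U = -21 (U = -25 + 4 = -21)
(L(U) + l(4))**2 = (-2 + 4)**2 = 2**2 = 4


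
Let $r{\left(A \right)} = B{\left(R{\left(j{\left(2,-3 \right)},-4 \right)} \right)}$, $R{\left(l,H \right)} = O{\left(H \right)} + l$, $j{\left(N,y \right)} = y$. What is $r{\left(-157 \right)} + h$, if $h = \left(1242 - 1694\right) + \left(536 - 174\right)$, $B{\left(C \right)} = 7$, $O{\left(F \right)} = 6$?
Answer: $-83$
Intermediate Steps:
$R{\left(l,H \right)} = 6 + l$
$r{\left(A \right)} = 7$
$h = -90$ ($h = -452 + \left(536 - 174\right) = -452 + 362 = -90$)
$r{\left(-157 \right)} + h = 7 - 90 = -83$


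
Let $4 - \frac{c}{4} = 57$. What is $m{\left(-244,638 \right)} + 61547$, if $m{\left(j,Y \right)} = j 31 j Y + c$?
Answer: $1177564343$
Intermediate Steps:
$c = -212$ ($c = 16 - 228 = -212$)
$m{\left(j,Y \right)} = -212 + 31 Y j^{2}$ ($m{\left(j,Y \right)} = j 31 j Y - 212 = 31 j j Y - 212 = 31 j^{2} Y - 212 = 31 Y j^{2} - 212 = -212 + 31 Y j^{2}$)
$m{\left(-244,638 \right)} + 61547 = \left(-212 + 31 \cdot 638 \left(-244\right)^{2}\right) + 61547 = \left(-212 + 31 \cdot 638 \cdot 59536\right) + 61547 = \left(-212 + 1177503008\right) + 61547 = 1177502796 + 61547 = 1177564343$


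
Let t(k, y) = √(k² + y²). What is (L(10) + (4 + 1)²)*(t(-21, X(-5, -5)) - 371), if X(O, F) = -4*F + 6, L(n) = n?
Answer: -12985 + 35*√1117 ≈ -11815.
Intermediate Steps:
X(O, F) = 6 - 4*F
(L(10) + (4 + 1)²)*(t(-21, X(-5, -5)) - 371) = (10 + (4 + 1)²)*(√((-21)² + (6 - 4*(-5))²) - 371) = (10 + 5²)*(√(441 + (6 + 20)²) - 371) = (10 + 25)*(√(441 + 26²) - 371) = 35*(√(441 + 676) - 371) = 35*(√1117 - 371) = 35*(-371 + √1117) = -12985 + 35*√1117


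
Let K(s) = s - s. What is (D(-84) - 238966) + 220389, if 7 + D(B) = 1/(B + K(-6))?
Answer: -1561057/84 ≈ -18584.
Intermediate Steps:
K(s) = 0
D(B) = -7 + 1/B (D(B) = -7 + 1/(B + 0) = -7 + 1/B)
(D(-84) - 238966) + 220389 = ((-7 + 1/(-84)) - 238966) + 220389 = ((-7 - 1/84) - 238966) + 220389 = (-589/84 - 238966) + 220389 = -20073733/84 + 220389 = -1561057/84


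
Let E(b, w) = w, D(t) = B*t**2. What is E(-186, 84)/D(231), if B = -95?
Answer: -4/241395 ≈ -1.6570e-5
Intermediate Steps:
D(t) = -95*t**2
E(-186, 84)/D(231) = 84/((-95*231**2)) = 84/((-95*53361)) = 84/(-5069295) = 84*(-1/5069295) = -4/241395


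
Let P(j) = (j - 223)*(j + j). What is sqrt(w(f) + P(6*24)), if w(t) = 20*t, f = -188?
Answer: 4*I*sqrt(1657) ≈ 162.82*I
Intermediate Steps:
P(j) = 2*j*(-223 + j) (P(j) = (-223 + j)*(2*j) = 2*j*(-223 + j))
sqrt(w(f) + P(6*24)) = sqrt(20*(-188) + 2*(6*24)*(-223 + 6*24)) = sqrt(-3760 + 2*144*(-223 + 144)) = sqrt(-3760 + 2*144*(-79)) = sqrt(-3760 - 22752) = sqrt(-26512) = 4*I*sqrt(1657)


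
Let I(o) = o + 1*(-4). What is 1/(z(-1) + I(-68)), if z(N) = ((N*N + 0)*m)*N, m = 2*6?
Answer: -1/84 ≈ -0.011905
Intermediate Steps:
m = 12
I(o) = -4 + o (I(o) = o - 4 = -4 + o)
z(N) = 12*N³ (z(N) = ((N*N + 0)*12)*N = ((N² + 0)*12)*N = (N²*12)*N = (12*N²)*N = 12*N³)
1/(z(-1) + I(-68)) = 1/(12*(-1)³ + (-4 - 68)) = 1/(12*(-1) - 72) = 1/(-12 - 72) = 1/(-84) = -1/84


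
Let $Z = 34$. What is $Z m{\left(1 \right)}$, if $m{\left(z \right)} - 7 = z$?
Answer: $272$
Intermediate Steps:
$m{\left(z \right)} = 7 + z$
$Z m{\left(1 \right)} = 34 \left(7 + 1\right) = 34 \cdot 8 = 272$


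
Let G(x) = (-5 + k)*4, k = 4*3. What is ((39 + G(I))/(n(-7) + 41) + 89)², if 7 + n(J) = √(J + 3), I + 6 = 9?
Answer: 347938449/42050 - 3534853*I/168200 ≈ 8274.4 - 21.016*I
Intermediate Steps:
I = 3 (I = -6 + 9 = 3)
n(J) = -7 + √(3 + J) (n(J) = -7 + √(J + 3) = -7 + √(3 + J))
k = 12
G(x) = 28 (G(x) = (-5 + 12)*4 = 7*4 = 28)
((39 + G(I))/(n(-7) + 41) + 89)² = ((39 + 28)/((-7 + √(3 - 7)) + 41) + 89)² = (67/((-7 + √(-4)) + 41) + 89)² = (67/((-7 + 2*I) + 41) + 89)² = (67/(34 + 2*I) + 89)² = (67*((34 - 2*I)/1160) + 89)² = (67*(34 - 2*I)/1160 + 89)² = (89 + 67*(34 - 2*I)/1160)²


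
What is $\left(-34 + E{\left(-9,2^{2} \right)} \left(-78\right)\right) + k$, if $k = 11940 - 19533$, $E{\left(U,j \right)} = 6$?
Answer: $-8095$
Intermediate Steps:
$k = -7593$
$\left(-34 + E{\left(-9,2^{2} \right)} \left(-78\right)\right) + k = \left(-34 + 6 \left(-78\right)\right) - 7593 = \left(-34 - 468\right) - 7593 = -502 - 7593 = -8095$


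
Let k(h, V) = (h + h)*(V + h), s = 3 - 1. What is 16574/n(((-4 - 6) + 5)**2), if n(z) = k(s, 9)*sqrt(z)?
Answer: 8287/110 ≈ 75.336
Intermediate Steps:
s = 2
k(h, V) = 2*h*(V + h) (k(h, V) = (2*h)*(V + h) = 2*h*(V + h))
n(z) = 44*sqrt(z) (n(z) = (2*2*(9 + 2))*sqrt(z) = (2*2*11)*sqrt(z) = 44*sqrt(z))
16574/n(((-4 - 6) + 5)**2) = 16574/((44*sqrt(((-4 - 6) + 5)**2))) = 16574/((44*sqrt((-10 + 5)**2))) = 16574/((44*sqrt((-5)**2))) = 16574/((44*sqrt(25))) = 16574/((44*5)) = 16574/220 = 16574*(1/220) = 8287/110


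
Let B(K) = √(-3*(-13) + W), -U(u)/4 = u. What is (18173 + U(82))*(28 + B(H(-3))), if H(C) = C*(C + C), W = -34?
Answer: 499660 + 17845*√5 ≈ 5.3956e+5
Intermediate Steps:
H(C) = 2*C² (H(C) = C*(2*C) = 2*C²)
U(u) = -4*u
B(K) = √5 (B(K) = √(-3*(-13) - 34) = √(39 - 34) = √5)
(18173 + U(82))*(28 + B(H(-3))) = (18173 - 4*82)*(28 + √5) = (18173 - 328)*(28 + √5) = 17845*(28 + √5) = 499660 + 17845*√5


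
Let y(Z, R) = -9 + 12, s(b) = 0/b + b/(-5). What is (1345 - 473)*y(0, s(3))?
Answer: 2616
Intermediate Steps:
s(b) = -b/5 (s(b) = 0 + b*(-⅕) = 0 - b/5 = -b/5)
y(Z, R) = 3
(1345 - 473)*y(0, s(3)) = (1345 - 473)*3 = 872*3 = 2616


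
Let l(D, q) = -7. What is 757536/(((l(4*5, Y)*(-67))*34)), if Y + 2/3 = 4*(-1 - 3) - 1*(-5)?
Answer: 378768/7973 ≈ 47.506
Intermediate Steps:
Y = -35/3 (Y = -2/3 + (4*(-1 - 3) - 1*(-5)) = -2/3 + (4*(-4) + 5) = -2/3 + (-16 + 5) = -2/3 - 11 = -35/3 ≈ -11.667)
757536/(((l(4*5, Y)*(-67))*34)) = 757536/((-7*(-67)*34)) = 757536/((469*34)) = 757536/15946 = 757536*(1/15946) = 378768/7973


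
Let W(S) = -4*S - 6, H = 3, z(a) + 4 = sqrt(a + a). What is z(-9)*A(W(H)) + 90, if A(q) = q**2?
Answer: -1206 + 972*I*sqrt(2) ≈ -1206.0 + 1374.6*I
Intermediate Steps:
z(a) = -4 + sqrt(2)*sqrt(a) (z(a) = -4 + sqrt(a + a) = -4 + sqrt(2*a) = -4 + sqrt(2)*sqrt(a))
W(S) = -6 - 4*S
z(-9)*A(W(H)) + 90 = (-4 + sqrt(2)*sqrt(-9))*(-6 - 4*3)**2 + 90 = (-4 + sqrt(2)*(3*I))*(-6 - 12)**2 + 90 = (-4 + 3*I*sqrt(2))*(-18)**2 + 90 = (-4 + 3*I*sqrt(2))*324 + 90 = (-1296 + 972*I*sqrt(2)) + 90 = -1206 + 972*I*sqrt(2)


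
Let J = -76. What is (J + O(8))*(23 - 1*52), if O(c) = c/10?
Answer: 10904/5 ≈ 2180.8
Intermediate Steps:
O(c) = c/10 (O(c) = c*(⅒) = c/10)
(J + O(8))*(23 - 1*52) = (-76 + (⅒)*8)*(23 - 1*52) = (-76 + ⅘)*(23 - 52) = -376/5*(-29) = 10904/5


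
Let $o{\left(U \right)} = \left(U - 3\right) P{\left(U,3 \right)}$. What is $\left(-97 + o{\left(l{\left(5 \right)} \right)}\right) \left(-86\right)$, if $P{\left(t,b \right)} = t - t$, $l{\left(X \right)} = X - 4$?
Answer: $8342$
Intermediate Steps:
$l{\left(X \right)} = -4 + X$
$P{\left(t,b \right)} = 0$
$o{\left(U \right)} = 0$ ($o{\left(U \right)} = \left(U - 3\right) 0 = \left(-3 + U\right) 0 = 0$)
$\left(-97 + o{\left(l{\left(5 \right)} \right)}\right) \left(-86\right) = \left(-97 + 0\right) \left(-86\right) = \left(-97\right) \left(-86\right) = 8342$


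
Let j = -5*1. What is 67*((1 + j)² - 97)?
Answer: -5427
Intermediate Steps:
j = -5
67*((1 + j)² - 97) = 67*((1 - 5)² - 97) = 67*((-4)² - 97) = 67*(16 - 97) = 67*(-81) = -5427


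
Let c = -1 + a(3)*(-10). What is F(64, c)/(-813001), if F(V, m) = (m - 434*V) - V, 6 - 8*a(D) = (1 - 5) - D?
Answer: 111429/3252004 ≈ 0.034265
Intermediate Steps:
a(D) = 5/4 + D/8 (a(D) = ¾ - ((1 - 5) - D)/8 = ¾ - (-4 - D)/8 = ¾ + (½ + D/8) = 5/4 + D/8)
c = -69/4 (c = -1 + (5/4 + (⅛)*3)*(-10) = -1 + (5/4 + 3/8)*(-10) = -1 + (13/8)*(-10) = -1 - 65/4 = -69/4 ≈ -17.250)
F(V, m) = m - 435*V (F(V, m) = (m - 434*V) - V = m - 435*V)
F(64, c)/(-813001) = (-69/4 - 435*64)/(-813001) = (-69/4 - 27840)*(-1/813001) = -111429/4*(-1/813001) = 111429/3252004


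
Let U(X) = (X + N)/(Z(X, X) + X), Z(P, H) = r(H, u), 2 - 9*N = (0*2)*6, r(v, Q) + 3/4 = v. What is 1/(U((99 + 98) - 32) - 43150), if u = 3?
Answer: -11853/511451002 ≈ -2.3175e-5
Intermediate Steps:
r(v, Q) = -¾ + v
N = 2/9 (N = 2/9 - 0*2*6/9 = 2/9 - 0*6 = 2/9 - ⅑*0 = 2/9 + 0 = 2/9 ≈ 0.22222)
Z(P, H) = -¾ + H
U(X) = (2/9 + X)/(-¾ + 2*X) (U(X) = (X + 2/9)/((-¾ + X) + X) = (2/9 + X)/(-¾ + 2*X))
1/(U((99 + 98) - 32) - 43150) = 1/(4*(2 + 9*((99 + 98) - 32))/(9*(-3 + 8*((99 + 98) - 32))) - 43150) = 1/(4*(2 + 9*(197 - 32))/(9*(-3 + 8*(197 - 32))) - 43150) = 1/(4*(2 + 9*165)/(9*(-3 + 8*165)) - 43150) = 1/(4*(2 + 1485)/(9*(-3 + 1320)) - 43150) = 1/((4/9)*1487/1317 - 43150) = 1/((4/9)*(1/1317)*1487 - 43150) = 1/(5948/11853 - 43150) = 1/(-511451002/11853) = -11853/511451002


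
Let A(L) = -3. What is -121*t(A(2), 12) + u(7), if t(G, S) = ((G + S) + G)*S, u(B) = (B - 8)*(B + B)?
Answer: -8726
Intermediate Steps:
u(B) = 2*B*(-8 + B) (u(B) = (-8 + B)*(2*B) = 2*B*(-8 + B))
t(G, S) = S*(S + 2*G) (t(G, S) = (S + 2*G)*S = S*(S + 2*G))
-121*t(A(2), 12) + u(7) = -1452*(12 + 2*(-3)) + 2*7*(-8 + 7) = -1452*(12 - 6) + 2*7*(-1) = -1452*6 - 14 = -121*72 - 14 = -8712 - 14 = -8726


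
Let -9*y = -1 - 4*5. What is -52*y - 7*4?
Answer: -448/3 ≈ -149.33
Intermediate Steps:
y = 7/3 (y = -(-1 - 4*5)/9 = -(-1 - 20)/9 = -⅑*(-21) = 7/3 ≈ 2.3333)
-52*y - 7*4 = -52*7/3 - 7*4 = -364/3 - 28 = -448/3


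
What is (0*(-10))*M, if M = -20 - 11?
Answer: 0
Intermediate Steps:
M = -31
(0*(-10))*M = (0*(-10))*(-31) = 0*(-31) = 0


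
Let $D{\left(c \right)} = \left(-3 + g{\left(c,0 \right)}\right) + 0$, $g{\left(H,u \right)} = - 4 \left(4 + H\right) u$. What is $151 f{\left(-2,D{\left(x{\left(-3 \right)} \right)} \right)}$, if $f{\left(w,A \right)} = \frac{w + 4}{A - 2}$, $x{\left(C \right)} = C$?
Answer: $- \frac{302}{5} \approx -60.4$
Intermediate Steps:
$g{\left(H,u \right)} = u \left(-16 - 4 H\right)$ ($g{\left(H,u \right)} = \left(-16 - 4 H\right) u = u \left(-16 - 4 H\right)$)
$D{\left(c \right)} = -3$ ($D{\left(c \right)} = \left(-3 - 0 \left(4 + c\right)\right) + 0 = \left(-3 + 0\right) + 0 = -3 + 0 = -3$)
$f{\left(w,A \right)} = \frac{4 + w}{-2 + A}$
$151 f{\left(-2,D{\left(x{\left(-3 \right)} \right)} \right)} = 151 \frac{4 - 2}{-2 - 3} = 151 \frac{1}{-5} \cdot 2 = 151 \left(\left(- \frac{1}{5}\right) 2\right) = 151 \left(- \frac{2}{5}\right) = - \frac{302}{5}$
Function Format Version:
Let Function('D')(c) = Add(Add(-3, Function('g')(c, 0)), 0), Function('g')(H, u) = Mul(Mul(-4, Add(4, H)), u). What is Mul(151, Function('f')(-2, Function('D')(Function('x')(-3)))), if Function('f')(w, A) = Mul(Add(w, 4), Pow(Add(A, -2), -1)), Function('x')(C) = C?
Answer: Rational(-302, 5) ≈ -60.400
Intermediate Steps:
Function('g')(H, u) = Mul(u, Add(-16, Mul(-4, H))) (Function('g')(H, u) = Mul(Add(-16, Mul(-4, H)), u) = Mul(u, Add(-16, Mul(-4, H))))
Function('D')(c) = -3 (Function('D')(c) = Add(Add(-3, Mul(-4, 0, Add(4, c))), 0) = Add(Add(-3, 0), 0) = Add(-3, 0) = -3)
Function('f')(w, A) = Mul(Pow(Add(-2, A), -1), Add(4, w)) (Function('f')(w, A) = Mul(Add(4, w), Pow(Add(-2, A), -1)) = Mul(Pow(Add(-2, A), -1), Add(4, w)))
Mul(151, Function('f')(-2, Function('D')(Function('x')(-3)))) = Mul(151, Mul(Pow(Add(-2, -3), -1), Add(4, -2))) = Mul(151, Mul(Pow(-5, -1), 2)) = Mul(151, Mul(Rational(-1, 5), 2)) = Mul(151, Rational(-2, 5)) = Rational(-302, 5)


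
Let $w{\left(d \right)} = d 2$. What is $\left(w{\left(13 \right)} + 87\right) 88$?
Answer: $9944$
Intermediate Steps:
$w{\left(d \right)} = 2 d$
$\left(w{\left(13 \right)} + 87\right) 88 = \left(2 \cdot 13 + 87\right) 88 = \left(26 + 87\right) 88 = 113 \cdot 88 = 9944$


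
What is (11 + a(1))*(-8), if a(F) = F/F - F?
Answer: -88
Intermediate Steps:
a(F) = 1 - F
(11 + a(1))*(-8) = (11 + (1 - 1*1))*(-8) = (11 + (1 - 1))*(-8) = (11 + 0)*(-8) = 11*(-8) = -88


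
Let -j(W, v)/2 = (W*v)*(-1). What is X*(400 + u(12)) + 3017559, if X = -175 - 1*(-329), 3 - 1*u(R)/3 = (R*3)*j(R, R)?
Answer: -1709471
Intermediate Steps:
j(W, v) = 2*W*v (j(W, v) = -2*W*v*(-1) = -(-2)*W*v = 2*W*v)
u(R) = 9 - 18*R³ (u(R) = 9 - 3*R*3*2*R*R = 9 - 3*3*R*2*R² = 9 - 18*R³)
X = 154 (X = -175 + 329 = 154)
X*(400 + u(12)) + 3017559 = 154*(400 + (9 - 18*12³)) + 3017559 = 154*(400 + (9 - 18*1728)) + 3017559 = 154*(400 + (9 - 31104)) + 3017559 = 154*(400 - 31095) + 3017559 = 154*(-30695) + 3017559 = -4727030 + 3017559 = -1709471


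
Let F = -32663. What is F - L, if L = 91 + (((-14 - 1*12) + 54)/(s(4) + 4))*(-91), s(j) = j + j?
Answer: -97625/3 ≈ -32542.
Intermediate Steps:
s(j) = 2*j
L = -364/3 (L = 91 + (((-14 - 1*12) + 54)/(2*4 + 4))*(-91) = 91 + (((-14 - 12) + 54)/(8 + 4))*(-91) = 91 + ((-26 + 54)/12)*(-91) = 91 + (28*(1/12))*(-91) = 91 + (7/3)*(-91) = 91 - 637/3 = -364/3 ≈ -121.33)
F - L = -32663 - 1*(-364/3) = -32663 + 364/3 = -97625/3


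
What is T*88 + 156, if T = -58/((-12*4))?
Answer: 787/3 ≈ 262.33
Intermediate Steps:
T = 29/24 (T = -58/(-48) = -58*(-1/48) = 29/24 ≈ 1.2083)
T*88 + 156 = (29/24)*88 + 156 = 319/3 + 156 = 787/3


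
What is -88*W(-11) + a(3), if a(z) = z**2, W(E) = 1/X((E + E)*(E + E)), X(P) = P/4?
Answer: 91/11 ≈ 8.2727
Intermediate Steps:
X(P) = P/4 (X(P) = P*(1/4) = P/4)
W(E) = E**(-2) (W(E) = 1/(((E + E)*(E + E))/4) = 1/(((2*E)*(2*E))/4) = 1/((4*E**2)/4) = 1/(E**2) = E**(-2))
-88*W(-11) + a(3) = -88/(-11)**2 + 3**2 = -88*1/121 + 9 = -8/11 + 9 = 91/11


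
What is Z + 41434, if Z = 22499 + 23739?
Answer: 87672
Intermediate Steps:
Z = 46238
Z + 41434 = 46238 + 41434 = 87672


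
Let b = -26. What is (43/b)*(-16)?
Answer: 344/13 ≈ 26.462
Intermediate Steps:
(43/b)*(-16) = (43/(-26))*(-16) = (43*(-1/26))*(-16) = -43/26*(-16) = 344/13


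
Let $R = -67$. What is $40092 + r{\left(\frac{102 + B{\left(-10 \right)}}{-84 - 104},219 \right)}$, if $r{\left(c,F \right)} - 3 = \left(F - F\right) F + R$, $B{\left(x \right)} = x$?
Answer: $40028$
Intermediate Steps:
$r{\left(c,F \right)} = -64$ ($r{\left(c,F \right)} = 3 + \left(\left(F - F\right) F - 67\right) = 3 - \left(67 + 0 F\right) = 3 + \left(0 - 67\right) = 3 - 67 = -64$)
$40092 + r{\left(\frac{102 + B{\left(-10 \right)}}{-84 - 104},219 \right)} = 40092 - 64 = 40028$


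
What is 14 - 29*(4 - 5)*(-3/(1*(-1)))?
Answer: 101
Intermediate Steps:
14 - 29*(4 - 5)*(-3/(1*(-1))) = 14 - (-29)*(-3/(-1)) = 14 - (-29)*(-3*(-1)) = 14 - (-29)*3 = 14 - 29*(-3) = 14 + 87 = 101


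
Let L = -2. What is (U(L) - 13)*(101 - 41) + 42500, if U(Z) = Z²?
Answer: 41960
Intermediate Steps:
(U(L) - 13)*(101 - 41) + 42500 = ((-2)² - 13)*(101 - 41) + 42500 = (4 - 13)*60 + 42500 = -9*60 + 42500 = -540 + 42500 = 41960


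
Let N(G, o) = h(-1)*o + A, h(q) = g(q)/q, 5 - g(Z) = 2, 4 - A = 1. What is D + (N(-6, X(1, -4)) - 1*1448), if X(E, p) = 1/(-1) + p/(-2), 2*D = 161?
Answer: -2735/2 ≈ -1367.5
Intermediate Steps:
D = 161/2 (D = (1/2)*161 = 161/2 ≈ 80.500)
A = 3 (A = 4 - 1*1 = 4 - 1 = 3)
X(E, p) = -1 - p/2 (X(E, p) = 1*(-1) + p*(-1/2) = -1 - p/2)
g(Z) = 3 (g(Z) = 5 - 1*2 = 5 - 2 = 3)
h(q) = 3/q
N(G, o) = 3 - 3*o (N(G, o) = (3/(-1))*o + 3 = (3*(-1))*o + 3 = -3*o + 3 = 3 - 3*o)
D + (N(-6, X(1, -4)) - 1*1448) = 161/2 + ((3 - 3*(-1 - 1/2*(-4))) - 1*1448) = 161/2 + ((3 - 3*(-1 + 2)) - 1448) = 161/2 + ((3 - 3*1) - 1448) = 161/2 + ((3 - 3) - 1448) = 161/2 + (0 - 1448) = 161/2 - 1448 = -2735/2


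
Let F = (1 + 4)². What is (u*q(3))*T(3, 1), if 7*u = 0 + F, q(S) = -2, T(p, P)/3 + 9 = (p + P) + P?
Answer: 600/7 ≈ 85.714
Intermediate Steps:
F = 25 (F = 5² = 25)
T(p, P) = -27 + 3*p + 6*P (T(p, P) = -27 + 3*((p + P) + P) = -27 + 3*((P + p) + P) = -27 + 3*(p + 2*P) = -27 + (3*p + 6*P) = -27 + 3*p + 6*P)
u = 25/7 (u = (0 + 25)/7 = (⅐)*25 = 25/7 ≈ 3.5714)
(u*q(3))*T(3, 1) = ((25/7)*(-2))*(-27 + 3*3 + 6*1) = -50*(-27 + 9 + 6)/7 = -50/7*(-12) = 600/7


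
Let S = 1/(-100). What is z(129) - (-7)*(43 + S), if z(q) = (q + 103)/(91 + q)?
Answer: 332183/1100 ≈ 301.98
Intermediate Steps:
S = -1/100 ≈ -0.010000
z(q) = (103 + q)/(91 + q)
z(129) - (-7)*(43 + S) = (103 + 129)/(91 + 129) - (-7)*(43 - 1/100) = 232/220 - (-7)*4299/100 = (1/220)*232 - 1*(-30093/100) = 58/55 + 30093/100 = 332183/1100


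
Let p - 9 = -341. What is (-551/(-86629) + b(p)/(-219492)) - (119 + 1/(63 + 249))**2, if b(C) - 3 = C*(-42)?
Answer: -56009849072862409/3954989473344 ≈ -14162.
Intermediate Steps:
p = -332 (p = 9 - 341 = -332)
b(C) = 3 - 42*C (b(C) = 3 + C*(-42) = 3 - 42*C)
(-551/(-86629) + b(p)/(-219492)) - (119 + 1/(63 + 249))**2 = (-551/(-86629) + (3 - 42*(-332))/(-219492)) - (119 + 1/(63 + 249))**2 = (-551*(-1/86629) + (3 + 13944)*(-1/219492)) - (119 + 1/312)**2 = (551/86629 + 13947*(-1/219492)) - (119 + 1/312)**2 = (551/86629 - 4649/73164) - (37129/312)**2 = -362424857/6338124156 - 1*1378562641/97344 = -362424857/6338124156 - 1378562641/97344 = -56009849072862409/3954989473344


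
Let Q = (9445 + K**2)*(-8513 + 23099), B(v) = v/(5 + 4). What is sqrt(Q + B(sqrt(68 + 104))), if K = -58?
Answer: sqrt(1681488666 + 2*sqrt(43))/3 ≈ 13669.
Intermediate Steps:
B(v) = v/9
Q = 186832074 (Q = (9445 + (-58)**2)*(-8513 + 23099) = (9445 + 3364)*14586 = 12809*14586 = 186832074)
sqrt(Q + B(sqrt(68 + 104))) = sqrt(186832074 + sqrt(68 + 104)/9) = sqrt(186832074 + sqrt(172)/9) = sqrt(186832074 + (2*sqrt(43))/9) = sqrt(186832074 + 2*sqrt(43)/9)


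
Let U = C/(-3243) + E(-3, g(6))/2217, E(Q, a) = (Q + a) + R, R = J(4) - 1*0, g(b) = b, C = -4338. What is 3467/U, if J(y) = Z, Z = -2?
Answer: 8308932459/3206863 ≈ 2591.0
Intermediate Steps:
J(y) = -2
R = -2 (R = -2 - 1*0 = -2 + 0 = -2)
E(Q, a) = -2 + Q + a (E(Q, a) = (Q + a) - 2 = -2 + Q + a)
U = 3206863/2396577 (U = -4338/(-3243) + (-2 - 3 + 6)/2217 = -4338*(-1/3243) + 1*(1/2217) = 1446/1081 + 1/2217 = 3206863/2396577 ≈ 1.3381)
3467/U = 3467/(3206863/2396577) = 3467*(2396577/3206863) = 8308932459/3206863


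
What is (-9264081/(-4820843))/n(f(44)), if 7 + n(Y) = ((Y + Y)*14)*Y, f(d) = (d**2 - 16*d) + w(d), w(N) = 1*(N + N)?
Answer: 9264081/235195397863699 ≈ 3.9389e-8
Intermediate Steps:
w(N) = 2*N (w(N) = 1*(2*N) = 2*N)
f(d) = d**2 - 14*d (f(d) = (d**2 - 16*d) + 2*d = d**2 - 14*d)
n(Y) = -7 + 28*Y**2 (n(Y) = -7 + ((Y + Y)*14)*Y = -7 + ((2*Y)*14)*Y = -7 + (28*Y)*Y = -7 + 28*Y**2)
(-9264081/(-4820843))/n(f(44)) = (-9264081/(-4820843))/(-7 + 28*(44*(-14 + 44))**2) = (-9264081*(-1/4820843))/(-7 + 28*(44*30)**2) = 9264081/(4820843*(-7 + 28*1320**2)) = 9264081/(4820843*(-7 + 28*1742400)) = 9264081/(4820843*(-7 + 48787200)) = (9264081/4820843)/48787193 = (9264081/4820843)*(1/48787193) = 9264081/235195397863699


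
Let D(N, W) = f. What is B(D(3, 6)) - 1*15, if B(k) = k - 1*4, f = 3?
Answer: -16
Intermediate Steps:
D(N, W) = 3
B(k) = -4 + k (B(k) = k - 4 = -4 + k)
B(D(3, 6)) - 1*15 = (-4 + 3) - 1*15 = -1 - 15 = -16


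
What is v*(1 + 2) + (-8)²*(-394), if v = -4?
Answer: -25228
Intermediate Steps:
v*(1 + 2) + (-8)²*(-394) = -4*(1 + 2) + (-8)²*(-394) = -4*3 + 64*(-394) = -12 - 25216 = -25228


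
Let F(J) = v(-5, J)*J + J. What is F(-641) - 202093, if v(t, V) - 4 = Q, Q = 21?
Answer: -218759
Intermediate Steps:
v(t, V) = 25 (v(t, V) = 4 + 21 = 25)
F(J) = 26*J (F(J) = 25*J + J = 26*J)
F(-641) - 202093 = 26*(-641) - 202093 = -16666 - 202093 = -218759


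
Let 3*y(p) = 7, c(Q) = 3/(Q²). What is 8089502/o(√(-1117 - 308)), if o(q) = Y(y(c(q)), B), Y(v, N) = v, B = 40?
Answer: 24268506/7 ≈ 3.4669e+6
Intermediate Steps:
c(Q) = 3/Q²
y(p) = 7/3 (y(p) = (⅓)*7 = 7/3)
o(q) = 7/3
8089502/o(√(-1117 - 308)) = 8089502/(7/3) = 8089502*(3/7) = 24268506/7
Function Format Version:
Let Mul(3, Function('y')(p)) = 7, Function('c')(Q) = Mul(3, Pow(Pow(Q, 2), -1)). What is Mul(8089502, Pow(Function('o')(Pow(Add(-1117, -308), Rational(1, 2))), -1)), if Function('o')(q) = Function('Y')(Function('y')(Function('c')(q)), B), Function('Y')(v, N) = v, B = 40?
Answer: Rational(24268506, 7) ≈ 3.4669e+6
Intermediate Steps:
Function('c')(Q) = Mul(3, Pow(Q, -2))
Function('y')(p) = Rational(7, 3) (Function('y')(p) = Mul(Rational(1, 3), 7) = Rational(7, 3))
Function('o')(q) = Rational(7, 3)
Mul(8089502, Pow(Function('o')(Pow(Add(-1117, -308), Rational(1, 2))), -1)) = Mul(8089502, Pow(Rational(7, 3), -1)) = Mul(8089502, Rational(3, 7)) = Rational(24268506, 7)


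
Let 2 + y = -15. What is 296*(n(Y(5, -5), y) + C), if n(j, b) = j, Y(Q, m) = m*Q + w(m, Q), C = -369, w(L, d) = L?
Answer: -118104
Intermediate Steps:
y = -17 (y = -2 - 15 = -17)
Y(Q, m) = m + Q*m (Y(Q, m) = m*Q + m = Q*m + m = m + Q*m)
296*(n(Y(5, -5), y) + C) = 296*(-5*(1 + 5) - 369) = 296*(-5*6 - 369) = 296*(-30 - 369) = 296*(-399) = -118104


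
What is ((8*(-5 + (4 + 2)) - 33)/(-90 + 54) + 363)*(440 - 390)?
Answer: 327325/18 ≈ 18185.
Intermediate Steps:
((8*(-5 + (4 + 2)) - 33)/(-90 + 54) + 363)*(440 - 390) = ((8*(-5 + 6) - 33)/(-36) + 363)*50 = ((8*1 - 33)*(-1/36) + 363)*50 = ((8 - 33)*(-1/36) + 363)*50 = (-25*(-1/36) + 363)*50 = (25/36 + 363)*50 = (13093/36)*50 = 327325/18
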